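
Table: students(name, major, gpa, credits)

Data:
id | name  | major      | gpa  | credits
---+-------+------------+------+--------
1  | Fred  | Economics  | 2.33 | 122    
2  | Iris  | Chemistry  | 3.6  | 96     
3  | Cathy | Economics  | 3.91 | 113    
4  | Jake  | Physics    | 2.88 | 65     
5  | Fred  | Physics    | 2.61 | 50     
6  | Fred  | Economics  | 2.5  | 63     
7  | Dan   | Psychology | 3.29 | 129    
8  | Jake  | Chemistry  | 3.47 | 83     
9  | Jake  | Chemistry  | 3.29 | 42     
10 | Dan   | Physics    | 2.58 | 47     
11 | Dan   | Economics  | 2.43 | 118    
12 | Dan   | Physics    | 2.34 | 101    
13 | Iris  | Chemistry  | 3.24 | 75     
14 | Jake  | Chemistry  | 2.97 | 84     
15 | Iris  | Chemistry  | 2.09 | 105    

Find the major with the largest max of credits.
SELECT major, MAX(credits) as val
FROM students
GROUP BY major
ORDER BY val DESC
LIMIT 1

Result: Psychology with max(credits) = 129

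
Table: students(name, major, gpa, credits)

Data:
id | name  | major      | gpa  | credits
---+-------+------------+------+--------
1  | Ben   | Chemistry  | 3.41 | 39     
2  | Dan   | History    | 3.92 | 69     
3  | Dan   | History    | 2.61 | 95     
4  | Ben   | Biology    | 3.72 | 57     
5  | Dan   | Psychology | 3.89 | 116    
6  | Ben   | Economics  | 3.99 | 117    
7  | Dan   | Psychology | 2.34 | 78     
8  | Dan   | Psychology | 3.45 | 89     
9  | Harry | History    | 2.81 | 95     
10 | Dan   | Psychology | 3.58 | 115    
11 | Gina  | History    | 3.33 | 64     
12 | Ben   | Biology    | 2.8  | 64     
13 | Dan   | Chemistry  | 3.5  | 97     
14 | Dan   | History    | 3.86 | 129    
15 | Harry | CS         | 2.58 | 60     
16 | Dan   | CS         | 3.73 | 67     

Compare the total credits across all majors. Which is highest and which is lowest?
SELECT major, SUM(credits)
FROM students
GROUP BY major
ORDER BY SUM(credits)

All groups:
  Economics: 117
  Biology: 121
  CS: 127
  Chemistry: 136
  Psychology: 398
  History: 452

Highest: History (452)
Lowest: Economics (117)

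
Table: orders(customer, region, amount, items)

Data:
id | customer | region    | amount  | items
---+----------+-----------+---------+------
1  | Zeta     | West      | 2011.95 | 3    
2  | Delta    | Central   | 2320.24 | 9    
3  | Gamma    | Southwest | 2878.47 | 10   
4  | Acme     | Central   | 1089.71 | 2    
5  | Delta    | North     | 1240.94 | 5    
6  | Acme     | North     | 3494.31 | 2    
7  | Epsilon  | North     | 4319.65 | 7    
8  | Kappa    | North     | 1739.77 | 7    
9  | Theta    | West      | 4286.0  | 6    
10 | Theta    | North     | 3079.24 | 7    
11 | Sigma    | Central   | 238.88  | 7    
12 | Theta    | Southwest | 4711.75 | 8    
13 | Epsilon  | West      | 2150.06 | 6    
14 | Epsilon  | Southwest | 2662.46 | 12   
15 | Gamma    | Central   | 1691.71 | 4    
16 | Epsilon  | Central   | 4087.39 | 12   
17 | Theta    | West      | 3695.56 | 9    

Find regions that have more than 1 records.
SELECT region, COUNT(*) as cnt
FROM orders
GROUP BY region
HAVING COUNT(*) > 1

Result:
  Central: 5
  North: 5
  Southwest: 3
  West: 4

Note: HAVING filters groups after aggregation, WHERE filters rows before.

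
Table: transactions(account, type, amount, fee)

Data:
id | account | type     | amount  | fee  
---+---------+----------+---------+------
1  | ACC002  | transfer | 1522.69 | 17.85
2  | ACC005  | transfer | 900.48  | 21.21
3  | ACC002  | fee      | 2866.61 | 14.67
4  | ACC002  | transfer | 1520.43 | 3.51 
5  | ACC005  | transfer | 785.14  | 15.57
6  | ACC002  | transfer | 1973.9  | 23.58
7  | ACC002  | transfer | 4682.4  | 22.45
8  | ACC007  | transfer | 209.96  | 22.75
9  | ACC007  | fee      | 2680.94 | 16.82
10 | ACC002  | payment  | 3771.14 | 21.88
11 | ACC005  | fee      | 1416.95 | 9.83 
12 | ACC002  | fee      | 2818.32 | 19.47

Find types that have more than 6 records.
SELECT type, COUNT(*) as cnt
FROM transactions
GROUP BY type
HAVING COUNT(*) > 6

Result:
  transfer: 7

Note: HAVING filters groups after aggregation, WHERE filters rows before.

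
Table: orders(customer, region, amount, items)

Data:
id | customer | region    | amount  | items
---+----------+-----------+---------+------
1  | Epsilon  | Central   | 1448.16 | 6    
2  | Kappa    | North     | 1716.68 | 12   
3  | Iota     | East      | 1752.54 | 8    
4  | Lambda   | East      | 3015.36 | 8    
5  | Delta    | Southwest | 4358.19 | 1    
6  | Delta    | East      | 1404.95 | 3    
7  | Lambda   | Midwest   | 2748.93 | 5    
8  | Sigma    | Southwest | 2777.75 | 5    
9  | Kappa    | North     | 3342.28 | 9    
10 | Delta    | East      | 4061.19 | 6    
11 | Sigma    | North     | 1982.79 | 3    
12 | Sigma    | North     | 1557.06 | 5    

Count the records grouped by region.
SELECT region, COUNT(*) as count
FROM orders
GROUP BY region

Result:
  Central: 1
  East: 4
  Midwest: 1
  North: 4
  Southwest: 2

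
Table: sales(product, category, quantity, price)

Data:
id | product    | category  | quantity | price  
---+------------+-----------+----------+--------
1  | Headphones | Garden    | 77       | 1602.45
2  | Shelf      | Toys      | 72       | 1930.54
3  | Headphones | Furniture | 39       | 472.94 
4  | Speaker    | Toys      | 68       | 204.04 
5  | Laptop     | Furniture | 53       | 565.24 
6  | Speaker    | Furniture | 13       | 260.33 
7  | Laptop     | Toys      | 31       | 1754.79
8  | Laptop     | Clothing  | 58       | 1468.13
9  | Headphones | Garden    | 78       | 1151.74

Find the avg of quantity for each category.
SELECT category, AVG(quantity) as result
FROM sales
GROUP BY category

Result:
  Clothing: 58.00
  Furniture: 35.00
  Garden: 77.50
  Toys: 57.00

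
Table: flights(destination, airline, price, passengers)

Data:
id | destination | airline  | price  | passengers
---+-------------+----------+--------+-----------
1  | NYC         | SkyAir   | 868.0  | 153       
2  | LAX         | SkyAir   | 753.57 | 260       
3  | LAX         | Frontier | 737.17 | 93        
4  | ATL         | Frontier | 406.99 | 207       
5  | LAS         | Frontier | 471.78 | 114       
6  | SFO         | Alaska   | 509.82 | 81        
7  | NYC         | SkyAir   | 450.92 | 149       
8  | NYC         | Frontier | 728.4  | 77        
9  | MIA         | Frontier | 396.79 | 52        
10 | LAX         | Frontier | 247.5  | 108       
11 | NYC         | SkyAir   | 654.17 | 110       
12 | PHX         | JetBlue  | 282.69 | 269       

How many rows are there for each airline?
SELECT airline, COUNT(*) as count
FROM flights
GROUP BY airline

Result:
  Alaska: 1
  Frontier: 6
  JetBlue: 1
  SkyAir: 4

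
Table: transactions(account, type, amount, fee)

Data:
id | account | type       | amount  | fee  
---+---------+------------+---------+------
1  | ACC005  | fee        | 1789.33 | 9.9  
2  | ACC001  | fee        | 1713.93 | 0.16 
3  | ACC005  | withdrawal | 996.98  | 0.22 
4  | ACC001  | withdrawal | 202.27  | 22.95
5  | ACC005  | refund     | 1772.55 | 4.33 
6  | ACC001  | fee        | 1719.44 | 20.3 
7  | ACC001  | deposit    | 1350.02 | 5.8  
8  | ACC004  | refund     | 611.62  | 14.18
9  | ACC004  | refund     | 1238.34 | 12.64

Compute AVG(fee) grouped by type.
SELECT type, AVG(fee) as result
FROM transactions
GROUP BY type

Result:
  deposit: 5.80
  fee: 10.12
  refund: 10.38
  withdrawal: 11.59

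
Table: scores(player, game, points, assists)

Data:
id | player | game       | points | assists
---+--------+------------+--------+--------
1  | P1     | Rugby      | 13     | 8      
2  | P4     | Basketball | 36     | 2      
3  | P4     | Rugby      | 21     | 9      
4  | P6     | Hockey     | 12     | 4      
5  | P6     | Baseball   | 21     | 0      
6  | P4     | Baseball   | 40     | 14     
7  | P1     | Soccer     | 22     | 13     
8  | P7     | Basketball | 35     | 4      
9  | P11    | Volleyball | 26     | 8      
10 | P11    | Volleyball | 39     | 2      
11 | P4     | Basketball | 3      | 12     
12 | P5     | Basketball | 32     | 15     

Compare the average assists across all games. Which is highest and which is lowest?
SELECT game, AVG(assists)
FROM scores
GROUP BY game
ORDER BY AVG(assists)

All groups:
  Hockey: 4.00
  Volleyball: 5.00
  Baseball: 7.00
  Basketball: 8.25
  Rugby: 8.50
  Soccer: 13.00

Highest: Soccer (13.00)
Lowest: Hockey (4.00)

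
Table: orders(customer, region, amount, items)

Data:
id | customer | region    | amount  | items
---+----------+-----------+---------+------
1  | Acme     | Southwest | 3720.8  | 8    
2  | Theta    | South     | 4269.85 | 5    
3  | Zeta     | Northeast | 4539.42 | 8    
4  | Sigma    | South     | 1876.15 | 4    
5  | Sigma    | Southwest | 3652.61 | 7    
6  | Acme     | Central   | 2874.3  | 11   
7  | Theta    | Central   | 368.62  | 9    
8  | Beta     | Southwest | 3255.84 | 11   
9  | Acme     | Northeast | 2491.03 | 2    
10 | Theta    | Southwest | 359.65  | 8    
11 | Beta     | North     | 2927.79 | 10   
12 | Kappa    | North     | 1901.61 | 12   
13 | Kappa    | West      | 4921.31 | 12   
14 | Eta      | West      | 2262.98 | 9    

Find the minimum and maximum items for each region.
SELECT region, MIN(items), MAX(items)
FROM orders
GROUP BY region

Result:
  Central: min=9, max=11
  North: min=10, max=12
  Northeast: min=2, max=8
  South: min=4, max=5
  Southwest: min=7, max=11
  West: min=9, max=12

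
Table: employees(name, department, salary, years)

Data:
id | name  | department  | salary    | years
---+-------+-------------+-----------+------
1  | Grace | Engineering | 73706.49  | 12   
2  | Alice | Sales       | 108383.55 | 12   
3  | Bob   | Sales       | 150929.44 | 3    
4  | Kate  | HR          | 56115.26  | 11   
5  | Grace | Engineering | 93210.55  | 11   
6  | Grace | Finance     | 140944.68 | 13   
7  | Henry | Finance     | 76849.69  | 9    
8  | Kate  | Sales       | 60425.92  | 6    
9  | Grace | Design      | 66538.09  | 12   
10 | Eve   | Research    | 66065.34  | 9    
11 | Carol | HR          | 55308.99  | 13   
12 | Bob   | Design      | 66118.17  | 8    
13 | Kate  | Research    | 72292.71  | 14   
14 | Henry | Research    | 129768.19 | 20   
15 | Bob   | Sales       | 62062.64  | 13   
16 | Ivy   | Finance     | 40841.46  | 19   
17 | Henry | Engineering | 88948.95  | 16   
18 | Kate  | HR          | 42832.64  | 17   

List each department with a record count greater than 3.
SELECT department, COUNT(*) as cnt
FROM employees
GROUP BY department
HAVING COUNT(*) > 3

Result:
  Sales: 4

Note: HAVING filters groups after aggregation, WHERE filters rows before.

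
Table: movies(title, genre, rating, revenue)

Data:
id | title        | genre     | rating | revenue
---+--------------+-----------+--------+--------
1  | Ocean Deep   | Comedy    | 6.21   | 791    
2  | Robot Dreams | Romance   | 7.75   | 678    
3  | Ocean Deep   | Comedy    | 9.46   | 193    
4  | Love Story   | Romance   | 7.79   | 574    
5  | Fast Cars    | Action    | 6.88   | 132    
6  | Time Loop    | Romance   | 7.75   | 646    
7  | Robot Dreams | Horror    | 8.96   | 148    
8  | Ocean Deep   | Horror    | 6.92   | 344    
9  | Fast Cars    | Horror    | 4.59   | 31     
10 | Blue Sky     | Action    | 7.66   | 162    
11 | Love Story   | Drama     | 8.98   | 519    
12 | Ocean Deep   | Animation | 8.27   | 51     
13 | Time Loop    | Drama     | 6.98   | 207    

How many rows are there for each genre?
SELECT genre, COUNT(*) as count
FROM movies
GROUP BY genre

Result:
  Action: 2
  Animation: 1
  Comedy: 2
  Drama: 2
  Horror: 3
  Romance: 3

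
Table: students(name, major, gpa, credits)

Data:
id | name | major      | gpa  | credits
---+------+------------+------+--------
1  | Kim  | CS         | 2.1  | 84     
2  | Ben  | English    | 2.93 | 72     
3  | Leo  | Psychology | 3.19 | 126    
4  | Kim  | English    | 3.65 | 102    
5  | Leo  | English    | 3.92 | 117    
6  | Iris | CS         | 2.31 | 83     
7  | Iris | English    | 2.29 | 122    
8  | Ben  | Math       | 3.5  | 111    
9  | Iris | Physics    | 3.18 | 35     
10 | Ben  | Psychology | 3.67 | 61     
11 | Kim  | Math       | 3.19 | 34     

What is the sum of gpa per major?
SELECT major, SUM(gpa) as result
FROM students
GROUP BY major

Result:
  CS: 4.41
  English: 12.79
  Math: 6.69
  Physics: 3.18
  Psychology: 6.86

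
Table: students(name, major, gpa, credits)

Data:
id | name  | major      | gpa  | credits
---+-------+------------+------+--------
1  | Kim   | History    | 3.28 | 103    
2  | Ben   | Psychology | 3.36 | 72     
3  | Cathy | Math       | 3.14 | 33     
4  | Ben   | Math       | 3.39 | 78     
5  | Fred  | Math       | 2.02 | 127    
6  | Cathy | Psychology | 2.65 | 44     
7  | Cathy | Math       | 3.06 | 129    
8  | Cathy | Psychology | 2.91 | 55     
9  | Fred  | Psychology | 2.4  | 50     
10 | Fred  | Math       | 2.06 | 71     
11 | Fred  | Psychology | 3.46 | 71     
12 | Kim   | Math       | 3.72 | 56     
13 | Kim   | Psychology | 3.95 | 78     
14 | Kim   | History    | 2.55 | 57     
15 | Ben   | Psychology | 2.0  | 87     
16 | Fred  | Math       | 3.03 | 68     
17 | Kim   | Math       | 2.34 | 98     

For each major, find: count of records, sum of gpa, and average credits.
SELECT major,
       COUNT(*) as cnt,
       SUM(gpa) as total_gpa,
       AVG(credits) as avg_credits
FROM students
GROUP BY major

Result:
  History: 2 records, 5.83 total gpa, 80.00 avg credits
  Math: 8 records, 22.76 total gpa, 82.50 avg credits
  Psychology: 7 records, 20.73 total gpa, 65.29 avg credits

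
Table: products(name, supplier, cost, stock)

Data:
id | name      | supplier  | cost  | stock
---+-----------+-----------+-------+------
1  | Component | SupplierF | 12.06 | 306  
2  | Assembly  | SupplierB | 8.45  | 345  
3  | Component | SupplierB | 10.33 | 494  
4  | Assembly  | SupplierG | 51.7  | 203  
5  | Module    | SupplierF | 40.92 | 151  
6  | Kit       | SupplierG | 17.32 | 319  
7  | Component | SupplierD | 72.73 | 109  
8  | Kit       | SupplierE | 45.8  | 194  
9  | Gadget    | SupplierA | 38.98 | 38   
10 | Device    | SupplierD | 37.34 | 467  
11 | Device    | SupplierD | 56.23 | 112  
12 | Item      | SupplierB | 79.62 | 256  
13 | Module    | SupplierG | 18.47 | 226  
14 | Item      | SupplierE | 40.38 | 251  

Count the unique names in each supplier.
SELECT supplier, COUNT(DISTINCT name)
FROM products
GROUP BY supplier

Result:
  SupplierA: 1 distinct
  SupplierB: 3 distinct
  SupplierD: 2 distinct
  SupplierE: 2 distinct
  SupplierF: 2 distinct
  SupplierG: 3 distinct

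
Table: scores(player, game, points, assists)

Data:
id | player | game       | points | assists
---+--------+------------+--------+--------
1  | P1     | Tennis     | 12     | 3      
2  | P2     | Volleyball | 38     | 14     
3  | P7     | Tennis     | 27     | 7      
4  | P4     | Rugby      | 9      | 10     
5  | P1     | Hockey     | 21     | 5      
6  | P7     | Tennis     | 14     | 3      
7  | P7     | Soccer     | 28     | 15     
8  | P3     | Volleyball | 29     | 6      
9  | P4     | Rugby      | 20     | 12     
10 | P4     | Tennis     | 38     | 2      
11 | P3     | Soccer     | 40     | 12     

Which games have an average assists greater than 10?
SELECT game, AVG(assists)
FROM scores
GROUP BY game
HAVING AVG(assists) > 10

Result:
  Rugby: avg=11.00
  Soccer: avg=13.50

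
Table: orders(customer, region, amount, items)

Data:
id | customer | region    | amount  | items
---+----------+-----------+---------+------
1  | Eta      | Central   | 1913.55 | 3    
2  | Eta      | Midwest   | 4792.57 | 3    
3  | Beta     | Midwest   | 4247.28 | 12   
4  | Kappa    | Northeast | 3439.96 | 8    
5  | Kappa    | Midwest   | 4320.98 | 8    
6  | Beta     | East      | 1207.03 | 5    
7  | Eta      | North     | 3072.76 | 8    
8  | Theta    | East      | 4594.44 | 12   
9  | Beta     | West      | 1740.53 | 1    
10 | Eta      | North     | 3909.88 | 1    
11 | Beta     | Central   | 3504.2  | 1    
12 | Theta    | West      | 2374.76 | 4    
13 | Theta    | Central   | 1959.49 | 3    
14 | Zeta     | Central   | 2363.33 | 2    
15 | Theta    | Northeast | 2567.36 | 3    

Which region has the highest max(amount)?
SELECT region, MAX(amount) as val
FROM orders
GROUP BY region
ORDER BY val DESC
LIMIT 1

Result: Midwest with max(amount) = 4792.57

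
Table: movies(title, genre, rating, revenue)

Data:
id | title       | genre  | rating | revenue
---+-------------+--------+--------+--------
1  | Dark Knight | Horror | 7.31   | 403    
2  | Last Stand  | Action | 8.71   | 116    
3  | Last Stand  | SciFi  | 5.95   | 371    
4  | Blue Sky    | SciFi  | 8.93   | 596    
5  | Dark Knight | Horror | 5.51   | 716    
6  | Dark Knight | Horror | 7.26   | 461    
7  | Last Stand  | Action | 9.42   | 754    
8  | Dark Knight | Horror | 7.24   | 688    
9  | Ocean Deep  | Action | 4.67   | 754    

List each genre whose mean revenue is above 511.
SELECT genre, AVG(revenue)
FROM movies
GROUP BY genre
HAVING AVG(revenue) > 511

Result:
  Action: avg=541.33
  Horror: avg=567.00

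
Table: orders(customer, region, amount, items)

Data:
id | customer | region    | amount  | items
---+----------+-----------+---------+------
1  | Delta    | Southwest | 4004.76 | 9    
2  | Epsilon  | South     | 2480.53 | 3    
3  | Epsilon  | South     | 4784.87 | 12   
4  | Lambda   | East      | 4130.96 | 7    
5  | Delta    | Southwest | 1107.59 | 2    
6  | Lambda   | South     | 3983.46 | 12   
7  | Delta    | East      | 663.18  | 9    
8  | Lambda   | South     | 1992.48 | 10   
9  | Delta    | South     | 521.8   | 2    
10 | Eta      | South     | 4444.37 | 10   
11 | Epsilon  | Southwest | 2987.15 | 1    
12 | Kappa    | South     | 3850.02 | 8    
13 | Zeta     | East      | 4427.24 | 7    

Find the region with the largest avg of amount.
SELECT region, AVG(amount) as val
FROM orders
GROUP BY region
ORDER BY val DESC
LIMIT 1

Result: South with avg(amount) = 3151.08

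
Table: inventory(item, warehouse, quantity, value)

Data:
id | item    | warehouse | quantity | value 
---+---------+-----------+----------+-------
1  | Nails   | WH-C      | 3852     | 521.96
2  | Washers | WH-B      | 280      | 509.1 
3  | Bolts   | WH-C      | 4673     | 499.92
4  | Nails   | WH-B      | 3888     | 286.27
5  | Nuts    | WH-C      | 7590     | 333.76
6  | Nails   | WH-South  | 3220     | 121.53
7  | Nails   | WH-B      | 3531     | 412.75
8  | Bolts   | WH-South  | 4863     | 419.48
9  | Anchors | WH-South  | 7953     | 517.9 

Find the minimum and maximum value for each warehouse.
SELECT warehouse, MIN(value), MAX(value)
FROM inventory
GROUP BY warehouse

Result:
  WH-B: min=286.27, max=509.10
  WH-C: min=333.76, max=521.96
  WH-South: min=121.53, max=517.90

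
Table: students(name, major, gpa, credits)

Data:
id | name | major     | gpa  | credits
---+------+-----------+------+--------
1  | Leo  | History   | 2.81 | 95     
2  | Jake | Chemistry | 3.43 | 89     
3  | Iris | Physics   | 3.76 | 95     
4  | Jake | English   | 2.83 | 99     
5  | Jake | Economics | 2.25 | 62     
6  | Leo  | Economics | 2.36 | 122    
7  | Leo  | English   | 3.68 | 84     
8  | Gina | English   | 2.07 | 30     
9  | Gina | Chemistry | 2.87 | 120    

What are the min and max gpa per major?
SELECT major, MIN(gpa), MAX(gpa)
FROM students
GROUP BY major

Result:
  Chemistry: min=2.87, max=3.43
  Economics: min=2.25, max=2.36
  English: min=2.07, max=3.68
  History: min=2.81, max=2.81
  Physics: min=3.76, max=3.76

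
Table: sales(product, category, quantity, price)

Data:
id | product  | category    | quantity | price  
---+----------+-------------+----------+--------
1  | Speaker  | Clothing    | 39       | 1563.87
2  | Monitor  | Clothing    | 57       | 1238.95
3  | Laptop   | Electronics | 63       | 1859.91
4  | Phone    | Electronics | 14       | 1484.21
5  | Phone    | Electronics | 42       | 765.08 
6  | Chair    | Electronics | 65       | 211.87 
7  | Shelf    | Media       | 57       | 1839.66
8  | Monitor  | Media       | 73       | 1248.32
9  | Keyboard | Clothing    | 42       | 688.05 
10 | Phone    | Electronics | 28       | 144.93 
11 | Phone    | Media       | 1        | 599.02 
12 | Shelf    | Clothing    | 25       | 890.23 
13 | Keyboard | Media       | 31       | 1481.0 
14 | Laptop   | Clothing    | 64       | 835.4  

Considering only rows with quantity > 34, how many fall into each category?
SELECT category, COUNT(*)
FROM sales
WHERE quantity > 34
GROUP BY category

Note: WHERE filters rows before grouping.

Result:
  Clothing: 4
  Electronics: 3
  Media: 2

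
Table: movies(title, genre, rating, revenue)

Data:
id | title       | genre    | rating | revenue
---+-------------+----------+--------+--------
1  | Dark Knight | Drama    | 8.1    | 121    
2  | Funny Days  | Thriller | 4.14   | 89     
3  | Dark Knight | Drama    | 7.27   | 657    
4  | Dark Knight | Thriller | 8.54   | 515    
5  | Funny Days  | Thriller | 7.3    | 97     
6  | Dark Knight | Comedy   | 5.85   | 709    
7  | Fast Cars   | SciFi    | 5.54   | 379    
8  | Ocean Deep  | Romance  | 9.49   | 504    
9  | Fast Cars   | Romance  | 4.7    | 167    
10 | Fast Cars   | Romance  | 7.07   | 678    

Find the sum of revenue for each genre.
SELECT genre, SUM(revenue) as result
FROM movies
GROUP BY genre

Result:
  Comedy: 709
  Drama: 778
  Romance: 1349
  SciFi: 379
  Thriller: 701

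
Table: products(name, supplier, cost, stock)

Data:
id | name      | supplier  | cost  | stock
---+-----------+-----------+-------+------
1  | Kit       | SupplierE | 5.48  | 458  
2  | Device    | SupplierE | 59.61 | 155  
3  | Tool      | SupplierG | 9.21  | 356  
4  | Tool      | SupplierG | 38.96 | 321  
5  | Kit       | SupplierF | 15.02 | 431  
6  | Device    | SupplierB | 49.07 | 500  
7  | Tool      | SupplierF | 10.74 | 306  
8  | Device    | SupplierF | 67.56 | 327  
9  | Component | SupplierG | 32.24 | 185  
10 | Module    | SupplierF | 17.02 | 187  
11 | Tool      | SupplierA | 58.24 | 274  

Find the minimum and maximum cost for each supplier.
SELECT supplier, MIN(cost), MAX(cost)
FROM products
GROUP BY supplier

Result:
  SupplierA: min=58.24, max=58.24
  SupplierB: min=49.07, max=49.07
  SupplierE: min=5.48, max=59.61
  SupplierF: min=10.74, max=67.56
  SupplierG: min=9.21, max=38.96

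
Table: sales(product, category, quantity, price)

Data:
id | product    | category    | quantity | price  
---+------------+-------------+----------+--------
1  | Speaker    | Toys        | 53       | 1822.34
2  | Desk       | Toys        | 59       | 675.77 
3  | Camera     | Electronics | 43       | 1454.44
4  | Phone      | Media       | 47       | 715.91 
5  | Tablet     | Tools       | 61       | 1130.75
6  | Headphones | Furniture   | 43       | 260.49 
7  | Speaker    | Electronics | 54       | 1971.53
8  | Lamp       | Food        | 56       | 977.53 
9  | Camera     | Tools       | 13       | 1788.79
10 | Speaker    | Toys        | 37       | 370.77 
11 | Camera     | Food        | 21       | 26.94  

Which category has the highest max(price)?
SELECT category, MAX(price) as val
FROM sales
GROUP BY category
ORDER BY val DESC
LIMIT 1

Result: Electronics with max(price) = 1971.53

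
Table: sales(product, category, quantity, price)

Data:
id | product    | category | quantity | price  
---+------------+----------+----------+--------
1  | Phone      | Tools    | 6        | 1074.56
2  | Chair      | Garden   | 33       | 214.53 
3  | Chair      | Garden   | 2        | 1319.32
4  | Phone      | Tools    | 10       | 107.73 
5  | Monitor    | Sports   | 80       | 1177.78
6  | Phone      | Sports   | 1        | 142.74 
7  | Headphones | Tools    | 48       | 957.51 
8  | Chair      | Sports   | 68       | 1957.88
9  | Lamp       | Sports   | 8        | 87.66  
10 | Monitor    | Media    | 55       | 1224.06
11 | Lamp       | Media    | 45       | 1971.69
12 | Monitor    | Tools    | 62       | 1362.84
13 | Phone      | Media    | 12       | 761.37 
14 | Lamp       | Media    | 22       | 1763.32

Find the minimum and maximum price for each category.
SELECT category, MIN(price), MAX(price)
FROM sales
GROUP BY category

Result:
  Garden: min=214.53, max=1319.32
  Media: min=761.37, max=1971.69
  Sports: min=87.66, max=1957.88
  Tools: min=107.73, max=1362.84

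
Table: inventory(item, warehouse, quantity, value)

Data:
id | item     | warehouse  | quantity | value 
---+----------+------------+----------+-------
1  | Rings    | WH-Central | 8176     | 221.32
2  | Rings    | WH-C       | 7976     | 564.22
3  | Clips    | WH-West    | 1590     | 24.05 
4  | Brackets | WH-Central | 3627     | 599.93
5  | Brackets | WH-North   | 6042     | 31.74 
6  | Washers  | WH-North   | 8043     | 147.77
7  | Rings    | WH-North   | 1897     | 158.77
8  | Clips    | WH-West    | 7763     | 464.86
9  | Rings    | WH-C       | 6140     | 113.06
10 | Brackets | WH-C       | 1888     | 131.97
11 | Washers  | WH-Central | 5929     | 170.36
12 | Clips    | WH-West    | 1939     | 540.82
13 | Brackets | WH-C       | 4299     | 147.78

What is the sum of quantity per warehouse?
SELECT warehouse, SUM(quantity) as result
FROM inventory
GROUP BY warehouse

Result:
  WH-C: 20303
  WH-Central: 17732
  WH-North: 15982
  WH-West: 11292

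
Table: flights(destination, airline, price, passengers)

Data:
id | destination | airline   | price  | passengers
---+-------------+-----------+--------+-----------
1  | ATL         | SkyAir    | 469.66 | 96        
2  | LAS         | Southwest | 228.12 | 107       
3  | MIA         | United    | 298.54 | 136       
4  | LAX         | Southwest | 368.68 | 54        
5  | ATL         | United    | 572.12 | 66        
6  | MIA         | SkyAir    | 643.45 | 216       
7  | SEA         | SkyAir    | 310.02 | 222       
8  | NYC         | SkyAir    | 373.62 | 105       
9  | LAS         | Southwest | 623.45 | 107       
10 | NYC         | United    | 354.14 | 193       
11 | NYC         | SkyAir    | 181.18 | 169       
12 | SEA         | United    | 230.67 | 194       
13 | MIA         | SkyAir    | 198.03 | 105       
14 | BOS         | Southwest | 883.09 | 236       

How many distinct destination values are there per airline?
SELECT airline, COUNT(DISTINCT destination)
FROM flights
GROUP BY airline

Result:
  SkyAir: 4 distinct
  Southwest: 3 distinct
  United: 4 distinct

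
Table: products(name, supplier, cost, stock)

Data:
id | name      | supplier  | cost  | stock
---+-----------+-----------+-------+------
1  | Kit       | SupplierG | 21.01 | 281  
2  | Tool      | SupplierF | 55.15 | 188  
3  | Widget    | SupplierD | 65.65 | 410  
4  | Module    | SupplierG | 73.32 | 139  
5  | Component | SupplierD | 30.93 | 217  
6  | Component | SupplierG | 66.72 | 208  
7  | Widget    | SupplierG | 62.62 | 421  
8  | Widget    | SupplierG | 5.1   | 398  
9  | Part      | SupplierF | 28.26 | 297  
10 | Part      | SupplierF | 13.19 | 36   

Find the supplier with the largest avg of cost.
SELECT supplier, AVG(cost) as val
FROM products
GROUP BY supplier
ORDER BY val DESC
LIMIT 1

Result: SupplierD with avg(cost) = 48.29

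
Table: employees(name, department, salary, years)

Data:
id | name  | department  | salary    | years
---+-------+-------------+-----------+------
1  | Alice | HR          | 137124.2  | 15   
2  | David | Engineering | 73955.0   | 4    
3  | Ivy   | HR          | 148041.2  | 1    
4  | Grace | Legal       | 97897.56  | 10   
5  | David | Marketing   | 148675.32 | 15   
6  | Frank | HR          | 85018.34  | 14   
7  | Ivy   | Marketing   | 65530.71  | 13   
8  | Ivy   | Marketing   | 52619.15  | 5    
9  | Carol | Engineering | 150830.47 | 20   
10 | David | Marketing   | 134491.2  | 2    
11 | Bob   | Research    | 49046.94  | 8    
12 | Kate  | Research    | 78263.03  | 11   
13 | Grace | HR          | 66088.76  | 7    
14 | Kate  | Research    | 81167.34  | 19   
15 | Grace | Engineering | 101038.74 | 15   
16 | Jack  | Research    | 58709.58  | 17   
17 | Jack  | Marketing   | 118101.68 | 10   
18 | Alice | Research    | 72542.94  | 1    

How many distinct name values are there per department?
SELECT department, COUNT(DISTINCT name)
FROM employees
GROUP BY department

Result:
  Engineering: 3 distinct
  HR: 4 distinct
  Legal: 1 distinct
  Marketing: 3 distinct
  Research: 4 distinct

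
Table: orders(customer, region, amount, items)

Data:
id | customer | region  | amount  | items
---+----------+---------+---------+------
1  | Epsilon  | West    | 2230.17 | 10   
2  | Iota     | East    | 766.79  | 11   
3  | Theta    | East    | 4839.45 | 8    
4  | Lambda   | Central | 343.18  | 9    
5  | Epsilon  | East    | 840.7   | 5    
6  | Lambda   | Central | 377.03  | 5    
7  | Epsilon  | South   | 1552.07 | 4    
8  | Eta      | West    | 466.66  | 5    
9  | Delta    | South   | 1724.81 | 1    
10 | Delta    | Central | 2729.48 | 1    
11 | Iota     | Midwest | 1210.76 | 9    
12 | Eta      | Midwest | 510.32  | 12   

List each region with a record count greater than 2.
SELECT region, COUNT(*) as cnt
FROM orders
GROUP BY region
HAVING COUNT(*) > 2

Result:
  Central: 3
  East: 3

Note: HAVING filters groups after aggregation, WHERE filters rows before.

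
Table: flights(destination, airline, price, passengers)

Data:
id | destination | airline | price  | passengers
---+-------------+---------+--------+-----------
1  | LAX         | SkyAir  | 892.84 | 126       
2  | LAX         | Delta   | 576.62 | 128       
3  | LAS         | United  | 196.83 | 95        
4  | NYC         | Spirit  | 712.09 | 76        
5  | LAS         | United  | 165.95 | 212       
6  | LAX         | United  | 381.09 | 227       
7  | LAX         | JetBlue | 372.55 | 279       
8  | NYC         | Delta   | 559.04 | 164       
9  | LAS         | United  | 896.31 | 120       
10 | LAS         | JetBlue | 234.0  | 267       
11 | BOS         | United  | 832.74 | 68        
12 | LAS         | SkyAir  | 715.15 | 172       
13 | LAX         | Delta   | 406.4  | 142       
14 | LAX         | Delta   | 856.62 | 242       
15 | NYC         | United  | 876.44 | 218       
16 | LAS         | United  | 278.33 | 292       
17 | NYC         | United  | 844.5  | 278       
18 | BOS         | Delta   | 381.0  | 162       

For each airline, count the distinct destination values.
SELECT airline, COUNT(DISTINCT destination)
FROM flights
GROUP BY airline

Result:
  Delta: 3 distinct
  JetBlue: 2 distinct
  SkyAir: 2 distinct
  Spirit: 1 distinct
  United: 4 distinct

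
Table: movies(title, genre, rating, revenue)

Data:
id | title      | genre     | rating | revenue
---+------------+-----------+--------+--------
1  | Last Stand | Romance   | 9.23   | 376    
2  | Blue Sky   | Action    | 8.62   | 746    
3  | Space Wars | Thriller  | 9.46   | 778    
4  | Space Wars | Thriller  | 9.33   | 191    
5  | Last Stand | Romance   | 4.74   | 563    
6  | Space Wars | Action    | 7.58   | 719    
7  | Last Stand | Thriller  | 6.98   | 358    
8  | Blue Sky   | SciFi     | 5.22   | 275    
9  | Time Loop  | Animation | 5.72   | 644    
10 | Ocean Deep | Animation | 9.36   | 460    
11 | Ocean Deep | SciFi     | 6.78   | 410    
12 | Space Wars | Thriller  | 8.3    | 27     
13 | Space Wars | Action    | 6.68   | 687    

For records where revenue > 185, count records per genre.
SELECT genre, COUNT(*)
FROM movies
WHERE revenue > 185
GROUP BY genre

Note: WHERE filters rows before grouping.

Result:
  Action: 3
  Animation: 2
  Romance: 2
  SciFi: 2
  Thriller: 3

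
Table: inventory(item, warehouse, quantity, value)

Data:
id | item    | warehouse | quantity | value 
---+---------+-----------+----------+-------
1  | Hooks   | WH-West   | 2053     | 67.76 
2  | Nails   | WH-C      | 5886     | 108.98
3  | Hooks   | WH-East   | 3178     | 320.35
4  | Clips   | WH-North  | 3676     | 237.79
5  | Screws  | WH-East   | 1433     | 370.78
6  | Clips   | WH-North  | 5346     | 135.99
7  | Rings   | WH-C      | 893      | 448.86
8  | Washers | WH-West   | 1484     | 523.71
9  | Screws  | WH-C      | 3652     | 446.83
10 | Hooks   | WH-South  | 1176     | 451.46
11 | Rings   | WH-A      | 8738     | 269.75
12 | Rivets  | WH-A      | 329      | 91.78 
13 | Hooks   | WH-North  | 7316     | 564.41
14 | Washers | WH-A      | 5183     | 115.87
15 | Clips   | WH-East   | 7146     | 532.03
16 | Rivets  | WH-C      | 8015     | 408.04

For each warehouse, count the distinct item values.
SELECT warehouse, COUNT(DISTINCT item)
FROM inventory
GROUP BY warehouse

Result:
  WH-A: 3 distinct
  WH-C: 4 distinct
  WH-East: 3 distinct
  WH-North: 2 distinct
  WH-South: 1 distinct
  WH-West: 2 distinct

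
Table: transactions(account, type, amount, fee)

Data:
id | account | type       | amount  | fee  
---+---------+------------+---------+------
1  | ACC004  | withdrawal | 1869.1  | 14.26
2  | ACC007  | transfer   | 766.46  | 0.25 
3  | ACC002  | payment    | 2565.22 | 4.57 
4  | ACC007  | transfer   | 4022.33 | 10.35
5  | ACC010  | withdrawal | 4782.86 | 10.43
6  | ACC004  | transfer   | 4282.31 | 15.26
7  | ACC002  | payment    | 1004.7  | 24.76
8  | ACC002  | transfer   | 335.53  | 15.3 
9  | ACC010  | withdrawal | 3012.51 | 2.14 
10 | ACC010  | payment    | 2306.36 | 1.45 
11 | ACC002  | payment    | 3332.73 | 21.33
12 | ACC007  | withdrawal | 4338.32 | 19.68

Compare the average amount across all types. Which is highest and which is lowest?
SELECT type, AVG(amount)
FROM transactions
GROUP BY type
ORDER BY AVG(amount)

All groups:
  payment: 2302.25
  transfer: 2351.66
  withdrawal: 3500.70

Highest: withdrawal (3500.70)
Lowest: payment (2302.25)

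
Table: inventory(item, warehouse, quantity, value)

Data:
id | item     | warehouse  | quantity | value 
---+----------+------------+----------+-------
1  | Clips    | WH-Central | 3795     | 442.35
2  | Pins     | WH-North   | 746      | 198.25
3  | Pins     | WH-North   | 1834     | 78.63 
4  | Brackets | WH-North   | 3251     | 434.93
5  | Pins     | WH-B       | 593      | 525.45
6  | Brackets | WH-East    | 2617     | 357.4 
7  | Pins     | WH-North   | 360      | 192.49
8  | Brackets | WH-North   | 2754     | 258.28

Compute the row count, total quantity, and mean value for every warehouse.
SELECT warehouse,
       COUNT(*) as cnt,
       SUM(quantity) as total_quantity,
       AVG(value) as avg_value
FROM inventory
GROUP BY warehouse

Result:
  WH-B: 1 records, 593 total quantity, 525.45 avg value
  WH-Central: 1 records, 3795 total quantity, 442.35 avg value
  WH-East: 1 records, 2617 total quantity, 357.40 avg value
  WH-North: 5 records, 8945 total quantity, 232.52 avg value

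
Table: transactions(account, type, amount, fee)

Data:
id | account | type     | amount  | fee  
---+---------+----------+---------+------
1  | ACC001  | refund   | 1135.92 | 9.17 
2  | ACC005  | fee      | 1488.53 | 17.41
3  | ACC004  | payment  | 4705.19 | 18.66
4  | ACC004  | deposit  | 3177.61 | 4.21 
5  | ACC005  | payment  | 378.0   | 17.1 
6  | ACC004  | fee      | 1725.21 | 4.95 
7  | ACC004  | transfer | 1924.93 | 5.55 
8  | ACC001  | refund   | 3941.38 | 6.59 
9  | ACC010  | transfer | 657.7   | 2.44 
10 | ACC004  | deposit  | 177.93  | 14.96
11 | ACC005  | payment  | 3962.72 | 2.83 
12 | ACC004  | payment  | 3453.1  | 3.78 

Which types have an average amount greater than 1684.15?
SELECT type, AVG(amount)
FROM transactions
GROUP BY type
HAVING AVG(amount) > 1684.15

Result:
  payment: avg=3124.75
  refund: avg=2538.65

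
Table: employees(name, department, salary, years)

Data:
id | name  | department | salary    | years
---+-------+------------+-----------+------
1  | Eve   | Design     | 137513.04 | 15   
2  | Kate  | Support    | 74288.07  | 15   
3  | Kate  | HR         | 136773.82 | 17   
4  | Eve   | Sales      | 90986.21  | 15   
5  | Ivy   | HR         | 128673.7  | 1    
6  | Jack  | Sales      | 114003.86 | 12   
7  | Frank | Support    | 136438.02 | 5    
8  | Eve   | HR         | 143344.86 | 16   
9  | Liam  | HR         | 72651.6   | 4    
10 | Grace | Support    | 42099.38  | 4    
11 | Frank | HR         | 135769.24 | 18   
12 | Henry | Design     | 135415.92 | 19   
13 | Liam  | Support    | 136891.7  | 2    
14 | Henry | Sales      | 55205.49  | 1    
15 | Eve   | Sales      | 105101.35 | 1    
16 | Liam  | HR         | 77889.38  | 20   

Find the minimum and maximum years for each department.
SELECT department, MIN(years), MAX(years)
FROM employees
GROUP BY department

Result:
  Design: min=15, max=19
  HR: min=1, max=20
  Sales: min=1, max=15
  Support: min=2, max=15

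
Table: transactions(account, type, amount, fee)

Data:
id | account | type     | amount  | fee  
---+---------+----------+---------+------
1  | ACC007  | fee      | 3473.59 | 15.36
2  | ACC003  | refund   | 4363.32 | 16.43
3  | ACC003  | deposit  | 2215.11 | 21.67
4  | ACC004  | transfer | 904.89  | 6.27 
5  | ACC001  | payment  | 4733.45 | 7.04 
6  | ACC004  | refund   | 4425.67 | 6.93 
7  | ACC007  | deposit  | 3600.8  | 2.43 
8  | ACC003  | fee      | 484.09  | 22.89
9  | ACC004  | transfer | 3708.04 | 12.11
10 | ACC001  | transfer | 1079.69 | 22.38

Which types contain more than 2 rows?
SELECT type, COUNT(*) as cnt
FROM transactions
GROUP BY type
HAVING COUNT(*) > 2

Result:
  transfer: 3

Note: HAVING filters groups after aggregation, WHERE filters rows before.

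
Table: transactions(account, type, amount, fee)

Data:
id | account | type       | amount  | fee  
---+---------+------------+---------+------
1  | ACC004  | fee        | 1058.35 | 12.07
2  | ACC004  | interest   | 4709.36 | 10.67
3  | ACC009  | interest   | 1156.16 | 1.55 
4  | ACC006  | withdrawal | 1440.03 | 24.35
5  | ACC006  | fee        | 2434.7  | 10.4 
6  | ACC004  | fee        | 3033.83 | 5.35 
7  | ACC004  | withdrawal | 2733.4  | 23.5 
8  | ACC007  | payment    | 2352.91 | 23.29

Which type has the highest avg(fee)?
SELECT type, AVG(fee) as val
FROM transactions
GROUP BY type
ORDER BY val DESC
LIMIT 1

Result: withdrawal with avg(fee) = 23.93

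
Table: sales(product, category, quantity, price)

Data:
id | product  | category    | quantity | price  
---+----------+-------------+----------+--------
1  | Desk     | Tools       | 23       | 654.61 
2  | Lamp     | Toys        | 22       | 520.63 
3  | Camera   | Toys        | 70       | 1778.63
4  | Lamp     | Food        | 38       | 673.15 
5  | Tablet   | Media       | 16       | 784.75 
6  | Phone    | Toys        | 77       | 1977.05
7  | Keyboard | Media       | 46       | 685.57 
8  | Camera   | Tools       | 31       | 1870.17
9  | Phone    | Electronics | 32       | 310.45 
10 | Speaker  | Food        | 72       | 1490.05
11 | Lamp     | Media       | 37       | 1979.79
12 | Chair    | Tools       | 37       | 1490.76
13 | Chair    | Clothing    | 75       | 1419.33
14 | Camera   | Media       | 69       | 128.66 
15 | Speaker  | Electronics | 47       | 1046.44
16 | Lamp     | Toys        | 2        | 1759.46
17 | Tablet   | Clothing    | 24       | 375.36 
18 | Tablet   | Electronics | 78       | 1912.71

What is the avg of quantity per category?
SELECT category, AVG(quantity) as result
FROM sales
GROUP BY category

Result:
  Clothing: 49.50
  Electronics: 52.33
  Food: 55.00
  Media: 42.00
  Tools: 30.33
  Toys: 42.75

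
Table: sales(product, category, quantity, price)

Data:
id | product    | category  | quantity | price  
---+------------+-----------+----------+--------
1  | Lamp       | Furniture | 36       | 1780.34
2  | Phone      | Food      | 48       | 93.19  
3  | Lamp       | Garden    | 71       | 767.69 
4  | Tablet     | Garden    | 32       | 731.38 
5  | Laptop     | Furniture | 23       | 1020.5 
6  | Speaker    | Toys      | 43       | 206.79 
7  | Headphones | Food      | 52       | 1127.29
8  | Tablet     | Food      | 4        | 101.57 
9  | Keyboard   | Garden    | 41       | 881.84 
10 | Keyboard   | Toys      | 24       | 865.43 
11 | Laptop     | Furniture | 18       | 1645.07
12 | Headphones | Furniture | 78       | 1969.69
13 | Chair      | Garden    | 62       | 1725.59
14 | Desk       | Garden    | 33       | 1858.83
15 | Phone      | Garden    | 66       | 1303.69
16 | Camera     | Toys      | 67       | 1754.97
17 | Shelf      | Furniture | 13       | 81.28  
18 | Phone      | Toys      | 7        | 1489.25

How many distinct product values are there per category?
SELECT category, COUNT(DISTINCT product)
FROM sales
GROUP BY category

Result:
  Food: 3 distinct
  Furniture: 4 distinct
  Garden: 6 distinct
  Toys: 4 distinct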